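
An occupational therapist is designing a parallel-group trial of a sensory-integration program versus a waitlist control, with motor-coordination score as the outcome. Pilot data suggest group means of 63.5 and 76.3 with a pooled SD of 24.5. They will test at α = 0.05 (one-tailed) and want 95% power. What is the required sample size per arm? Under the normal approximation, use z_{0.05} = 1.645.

Cohen's d = |M₁ − M₂| / SD_pooled = |63.5 − 76.3| / 24.5 = 12.8 / 24.5 = 0.522.
For two independent groups with equal n: n = 2·((z_{α} + z_β) / d)².
z_{α} + z_β = 1.645 + 1.645 = 3.290.
n = 2 × (3.290 / 0.522)² = 2 × 6.303² = 2 × 39.72 = 79.4.
Round up to the next whole participant.

n = 80 per group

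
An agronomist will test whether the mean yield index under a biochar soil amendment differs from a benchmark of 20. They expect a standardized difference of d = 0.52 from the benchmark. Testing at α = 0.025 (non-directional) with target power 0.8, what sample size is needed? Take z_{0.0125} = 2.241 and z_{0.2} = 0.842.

n = 36

For a one-sample test: n = ((z_{α/2} + z_β) / d)².
z_{α/2} + z_β = 2.241 + 0.842 = 3.083.
n = (3.083 / 0.52)² = 5.929² = 35.15.
Round up.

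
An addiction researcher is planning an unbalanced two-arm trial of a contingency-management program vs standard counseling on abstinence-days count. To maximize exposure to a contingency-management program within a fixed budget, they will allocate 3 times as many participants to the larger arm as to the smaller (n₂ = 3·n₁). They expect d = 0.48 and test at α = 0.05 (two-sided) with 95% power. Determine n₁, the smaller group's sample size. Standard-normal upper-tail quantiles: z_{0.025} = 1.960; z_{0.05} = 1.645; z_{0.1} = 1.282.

With allocation ratio k = n₂/n₁ = 3, Var(x̄₁−x̄₂) = σ²(1/n₁ + 1/(k·n₁)) = σ²·(k+1)/(k·n₁).
So n₁ = (1 + 1/k)·((z_{α/2} + z_β)/d)² = 1.333 × (3.605/0.48)².
n₁ = 1.333 × 56.41 = 75.2.
Round up: n₁ = 76, giving n₂ = 3 × 76 = 228.

n₁ = 76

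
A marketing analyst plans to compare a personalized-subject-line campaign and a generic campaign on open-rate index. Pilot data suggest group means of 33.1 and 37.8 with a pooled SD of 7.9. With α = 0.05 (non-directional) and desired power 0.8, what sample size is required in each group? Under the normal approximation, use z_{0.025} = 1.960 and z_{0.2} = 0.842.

Cohen's d = |M₁ − M₂| / SD_pooled = |33.1 − 37.8| / 7.9 = 4.7 / 7.9 = 0.595.
For two independent groups with equal n: n = 2·((z_{α/2} + z_β) / d)².
z_{α/2} + z_β = 1.960 + 0.842 = 2.802.
n = 2 × (2.802 / 0.595)² = 2 × 4.709² = 2 × 22.18 = 44.4.
Round up to the next whole participant.

n = 45 per group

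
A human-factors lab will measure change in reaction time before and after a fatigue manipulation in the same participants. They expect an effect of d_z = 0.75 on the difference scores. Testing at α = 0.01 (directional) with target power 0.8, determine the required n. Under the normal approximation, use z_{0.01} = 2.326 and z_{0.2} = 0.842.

n = 18 pairs

For a paired (one-sample on differences) test: n = ((z_{α} + z_β) / d)².
z_{α} + z_β = 2.326 + 0.842 = 3.168.
n = (3.168 / 0.75)² = 4.224² = 17.84.
Round up.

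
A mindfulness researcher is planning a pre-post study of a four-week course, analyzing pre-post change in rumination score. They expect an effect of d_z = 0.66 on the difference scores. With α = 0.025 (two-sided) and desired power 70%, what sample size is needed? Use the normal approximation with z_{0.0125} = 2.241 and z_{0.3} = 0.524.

For a paired (one-sample on differences) test: n = ((z_{α/2} + z_β) / d)².
z_{α/2} + z_β = 2.241 + 0.524 = 2.765.
n = (2.765 / 0.66)² = 4.189² = 17.55.
Round up.

n = 18 pairs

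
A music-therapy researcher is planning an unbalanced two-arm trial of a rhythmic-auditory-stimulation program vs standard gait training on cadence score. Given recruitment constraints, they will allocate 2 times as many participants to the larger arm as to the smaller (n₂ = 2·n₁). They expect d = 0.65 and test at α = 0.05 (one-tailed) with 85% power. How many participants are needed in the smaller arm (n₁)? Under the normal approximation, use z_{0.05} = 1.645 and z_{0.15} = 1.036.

n₁ = 26

With allocation ratio k = n₂/n₁ = 2, Var(x̄₁−x̄₂) = σ²(1/n₁ + 1/(k·n₁)) = σ²·(k+1)/(k·n₁).
So n₁ = (1 + 1/k)·((z_{α} + z_β)/d)² = 1.500 × (2.681/0.65)².
n₁ = 1.500 × 17.01 = 25.5.
Round up: n₁ = 26, giving n₂ = 2 × 26 = 52.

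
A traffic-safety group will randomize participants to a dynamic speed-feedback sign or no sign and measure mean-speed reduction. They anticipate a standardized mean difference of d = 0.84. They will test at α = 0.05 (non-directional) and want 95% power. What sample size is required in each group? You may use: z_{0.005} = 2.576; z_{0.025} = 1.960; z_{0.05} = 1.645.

n = 37 per group

For two independent groups with equal n: n = 2·((z_{α/2} + z_β) / d)².
z_{α/2} + z_β = 1.960 + 1.645 = 3.605.
n = 2 × (3.605 / 0.84)² = 2 × 4.292² = 2 × 18.42 = 36.8.
Round up to the next whole participant.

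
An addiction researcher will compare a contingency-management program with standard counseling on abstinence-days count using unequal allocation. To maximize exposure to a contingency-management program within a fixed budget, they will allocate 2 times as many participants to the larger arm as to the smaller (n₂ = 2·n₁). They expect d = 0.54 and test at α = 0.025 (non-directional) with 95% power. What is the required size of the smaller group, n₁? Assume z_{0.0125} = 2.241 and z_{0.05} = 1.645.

n₁ = 78

With allocation ratio k = n₂/n₁ = 2, Var(x̄₁−x̄₂) = σ²(1/n₁ + 1/(k·n₁)) = σ²·(k+1)/(k·n₁).
So n₁ = (1 + 1/k)·((z_{α/2} + z_β)/d)² = 1.500 × (3.886/0.54)².
n₁ = 1.500 × 51.79 = 77.7.
Round up: n₁ = 78, giving n₂ = 2 × 78 = 156.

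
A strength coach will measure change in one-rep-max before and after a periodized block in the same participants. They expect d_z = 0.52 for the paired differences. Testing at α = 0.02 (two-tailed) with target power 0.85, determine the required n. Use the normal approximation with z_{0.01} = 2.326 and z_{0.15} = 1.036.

For a paired (one-sample on differences) test: n = ((z_{α/2} + z_β) / d)².
z_{α/2} + z_β = 2.326 + 1.036 = 3.362.
n = (3.362 / 0.52)² = 6.465² = 41.80.
Round up.

n = 42 pairs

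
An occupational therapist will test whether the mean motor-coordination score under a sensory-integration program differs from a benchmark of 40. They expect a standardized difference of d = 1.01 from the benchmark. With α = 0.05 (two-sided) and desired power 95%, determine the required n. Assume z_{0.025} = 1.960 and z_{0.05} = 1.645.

For a one-sample test: n = ((z_{α/2} + z_β) / d)².
z_{α/2} + z_β = 1.960 + 1.645 = 3.605.
n = (3.605 / 1.01)² = 3.569² = 12.74.
Round up.

n = 13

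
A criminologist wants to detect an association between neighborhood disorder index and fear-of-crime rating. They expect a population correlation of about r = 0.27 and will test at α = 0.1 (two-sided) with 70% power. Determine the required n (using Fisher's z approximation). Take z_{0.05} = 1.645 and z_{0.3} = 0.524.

n = 65

Fisher's z: C = ½·ln((1+r)/(1−r)) = ½·ln(1.7397) = 0.2769.
n = ((z_{α/2} + z_β)/C)² + 3.
(1.645 + 0.524) / 0.2769 = 2.169 / 0.2769 = 7.833.
n = 7.833² + 3 = 61.36 + 3 = 64.4.
Round up.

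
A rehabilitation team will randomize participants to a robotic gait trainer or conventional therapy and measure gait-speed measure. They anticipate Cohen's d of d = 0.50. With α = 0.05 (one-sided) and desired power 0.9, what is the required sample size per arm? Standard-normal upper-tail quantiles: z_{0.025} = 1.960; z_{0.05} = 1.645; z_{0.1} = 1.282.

For two independent groups with equal n: n = 2·((z_{α} + z_β) / d)².
z_{α} + z_β = 1.645 + 1.282 = 2.927.
n = 2 × (2.927 / 0.50)² = 2 × 5.854² = 2 × 34.27 = 68.5.
Round up to the next whole participant.

n = 69 per group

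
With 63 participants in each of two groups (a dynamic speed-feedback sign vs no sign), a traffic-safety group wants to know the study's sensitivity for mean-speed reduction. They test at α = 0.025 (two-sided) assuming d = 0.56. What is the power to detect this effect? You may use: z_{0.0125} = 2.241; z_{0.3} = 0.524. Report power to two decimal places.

power ≈ 0.82

For two equal groups, power = Φ(d·√(n/2) − z_{α/2}).
d·√(n/2) = 0.56 × √(63/2) = 0.56 × 5.612 = 3.143.
z_β = 3.143 − 2.241 = 0.902.
Power = Φ(0.902) = 0.816.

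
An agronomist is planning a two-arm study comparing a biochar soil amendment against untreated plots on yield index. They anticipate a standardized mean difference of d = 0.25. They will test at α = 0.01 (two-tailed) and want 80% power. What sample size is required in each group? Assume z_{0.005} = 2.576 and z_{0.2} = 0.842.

For two independent groups with equal n: n = 2·((z_{α/2} + z_β) / d)².
z_{α/2} + z_β = 2.576 + 0.842 = 3.418.
n = 2 × (3.418 / 0.25)² = 2 × 13.672² = 2 × 186.92 = 373.8.
Round up to the next whole participant.

n = 374 per group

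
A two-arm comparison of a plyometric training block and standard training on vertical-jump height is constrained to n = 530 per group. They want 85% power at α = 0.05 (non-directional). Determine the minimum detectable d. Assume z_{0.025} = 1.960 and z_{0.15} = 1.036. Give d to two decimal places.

d_min ≈ 0.18

For two independent groups of n = 530 each: d_min = (z_{α/2} + z_β)·√(2/n).
z-sum = 1.960 + 1.036 = 2.996.
d_min = 2.996 × √(2/530) = 2.996 × 0.0614 = 0.184.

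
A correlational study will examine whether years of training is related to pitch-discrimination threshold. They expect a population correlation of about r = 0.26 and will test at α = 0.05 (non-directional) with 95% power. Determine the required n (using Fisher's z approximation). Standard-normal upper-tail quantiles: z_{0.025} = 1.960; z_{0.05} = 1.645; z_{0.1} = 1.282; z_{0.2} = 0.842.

Fisher's z: C = ½·ln((1+r)/(1−r)) = ½·ln(1.7027) = 0.2661.
n = ((z_{α/2} + z_β)/C)² + 3.
(1.960 + 1.645) / 0.2661 = 3.605 / 0.2661 = 13.548.
n = 13.548² + 3 = 183.54 + 3 = 186.5.
Round up.

n = 187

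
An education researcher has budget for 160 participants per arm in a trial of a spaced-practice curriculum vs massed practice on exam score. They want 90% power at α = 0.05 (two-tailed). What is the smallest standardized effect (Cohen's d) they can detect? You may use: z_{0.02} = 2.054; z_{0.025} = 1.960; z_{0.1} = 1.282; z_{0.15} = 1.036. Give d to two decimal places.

For two independent groups of n = 160 each: d_min = (z_{α/2} + z_β)·√(2/n).
z-sum = 1.960 + 1.282 = 3.242.
d_min = 3.242 × √(2/160) = 3.242 × 0.1118 = 0.362.

d_min ≈ 0.36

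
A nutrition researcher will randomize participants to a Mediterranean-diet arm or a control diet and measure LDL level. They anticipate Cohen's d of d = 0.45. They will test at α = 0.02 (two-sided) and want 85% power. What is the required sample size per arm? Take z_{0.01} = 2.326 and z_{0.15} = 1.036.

n = 112 per group

For two independent groups with equal n: n = 2·((z_{α/2} + z_β) / d)².
z_{α/2} + z_β = 2.326 + 1.036 = 3.362.
n = 2 × (3.362 / 0.45)² = 2 × 7.471² = 2 × 55.82 = 111.6.
Round up to the next whole participant.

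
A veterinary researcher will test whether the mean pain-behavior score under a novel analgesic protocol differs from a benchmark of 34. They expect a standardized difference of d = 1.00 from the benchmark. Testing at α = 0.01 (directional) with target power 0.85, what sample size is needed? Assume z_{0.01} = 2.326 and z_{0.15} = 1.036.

n = 12

For a one-sample test: n = ((z_{α} + z_β) / d)².
z_{α} + z_β = 2.326 + 1.036 = 3.362.
n = (3.362 / 1.00)² = 3.362² = 11.30.
Round up.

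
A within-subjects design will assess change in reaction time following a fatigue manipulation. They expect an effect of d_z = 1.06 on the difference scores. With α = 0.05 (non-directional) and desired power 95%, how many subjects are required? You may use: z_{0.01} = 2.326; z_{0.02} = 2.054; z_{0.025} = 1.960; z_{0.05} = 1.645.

For a paired (one-sample on differences) test: n = ((z_{α/2} + z_β) / d)².
z_{α/2} + z_β = 1.960 + 1.645 = 3.605.
n = (3.605 / 1.06)² = 3.401² = 11.57.
Round up.

n = 12 pairs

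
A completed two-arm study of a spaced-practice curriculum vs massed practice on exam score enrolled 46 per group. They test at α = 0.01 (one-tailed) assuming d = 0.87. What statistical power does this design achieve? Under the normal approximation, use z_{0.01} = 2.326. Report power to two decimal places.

For two equal groups, power = Φ(d·√(n/2) − z_{α}).
d·√(n/2) = 0.87 × √(46/2) = 0.87 × 4.796 = 4.172.
z_β = 4.172 − 2.326 = 1.846.
Power = Φ(1.846) = 0.968.

power ≈ 0.97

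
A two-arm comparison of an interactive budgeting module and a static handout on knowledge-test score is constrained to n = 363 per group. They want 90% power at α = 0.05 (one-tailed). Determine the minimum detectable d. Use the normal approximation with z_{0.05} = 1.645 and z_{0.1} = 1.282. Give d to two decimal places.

For two independent groups of n = 363 each: d_min = (z_{α} + z_β)·√(2/n).
z-sum = 1.645 + 1.282 = 2.927.
d_min = 2.927 × √(2/363) = 2.927 × 0.0742 = 0.217.

d_min ≈ 0.22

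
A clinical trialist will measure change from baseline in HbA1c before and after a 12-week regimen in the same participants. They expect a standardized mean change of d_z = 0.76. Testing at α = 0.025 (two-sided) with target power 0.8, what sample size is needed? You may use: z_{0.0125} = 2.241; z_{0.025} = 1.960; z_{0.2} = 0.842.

n = 17 pairs

For a paired (one-sample on differences) test: n = ((z_{α/2} + z_β) / d)².
z_{α/2} + z_β = 2.241 + 0.842 = 3.083.
n = (3.083 / 0.76)² = 4.057² = 16.46.
Round up.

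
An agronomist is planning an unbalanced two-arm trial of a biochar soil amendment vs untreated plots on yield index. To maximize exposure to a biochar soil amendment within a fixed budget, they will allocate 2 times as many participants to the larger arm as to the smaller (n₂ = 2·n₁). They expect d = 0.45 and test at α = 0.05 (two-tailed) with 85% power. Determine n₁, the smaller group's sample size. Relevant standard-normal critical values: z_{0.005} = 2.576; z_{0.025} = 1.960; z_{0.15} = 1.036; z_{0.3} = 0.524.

With allocation ratio k = n₂/n₁ = 2, Var(x̄₁−x̄₂) = σ²(1/n₁ + 1/(k·n₁)) = σ²·(k+1)/(k·n₁).
So n₁ = (1 + 1/k)·((z_{α/2} + z_β)/d)² = 1.500 × (2.996/0.45)².
n₁ = 1.500 × 44.33 = 66.5.
Round up: n₁ = 67, giving n₂ = 2 × 67 = 134.

n₁ = 67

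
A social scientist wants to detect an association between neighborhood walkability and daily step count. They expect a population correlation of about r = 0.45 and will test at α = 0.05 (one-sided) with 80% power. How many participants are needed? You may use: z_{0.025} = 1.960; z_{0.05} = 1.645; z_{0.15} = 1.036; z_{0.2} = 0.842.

Fisher's z: C = ½·ln((1+r)/(1−r)) = ½·ln(2.6364) = 0.4847.
n = ((z_{α} + z_β)/C)² + 3.
(1.645 + 0.842) / 0.4847 = 2.487 / 0.4847 = 5.131.
n = 5.131² + 3 = 26.33 + 3 = 29.3.
Round up.

n = 30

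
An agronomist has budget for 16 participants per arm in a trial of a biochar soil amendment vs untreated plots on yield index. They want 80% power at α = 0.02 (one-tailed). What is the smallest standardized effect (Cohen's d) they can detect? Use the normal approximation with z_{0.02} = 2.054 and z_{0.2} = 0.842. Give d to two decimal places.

d_min ≈ 1.02

For two independent groups of n = 16 each: d_min = (z_{α} + z_β)·√(2/n).
z-sum = 2.054 + 0.842 = 2.896.
d_min = 2.896 × √(2/16) = 2.896 × 0.3536 = 1.024.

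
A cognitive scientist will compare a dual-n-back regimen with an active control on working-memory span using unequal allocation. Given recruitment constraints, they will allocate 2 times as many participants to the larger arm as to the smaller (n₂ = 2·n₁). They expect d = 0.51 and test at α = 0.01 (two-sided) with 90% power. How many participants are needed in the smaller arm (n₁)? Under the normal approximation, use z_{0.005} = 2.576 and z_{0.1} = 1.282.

n₁ = 86

With allocation ratio k = n₂/n₁ = 2, Var(x̄₁−x̄₂) = σ²(1/n₁ + 1/(k·n₁)) = σ²·(k+1)/(k·n₁).
So n₁ = (1 + 1/k)·((z_{α/2} + z_β)/d)² = 1.500 × (3.858/0.51)².
n₁ = 1.500 × 57.22 = 85.8.
Round up: n₁ = 86, giving n₂ = 2 × 86 = 172.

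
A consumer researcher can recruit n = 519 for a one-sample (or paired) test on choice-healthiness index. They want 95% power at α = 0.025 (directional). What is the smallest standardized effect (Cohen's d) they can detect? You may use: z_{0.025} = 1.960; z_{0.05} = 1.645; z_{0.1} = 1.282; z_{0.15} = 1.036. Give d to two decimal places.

For a single sample (or paired design) of n = 519: d_min = (z_{α} + z_β)/√n.
z-sum = 1.960 + 1.645 = 3.605.
d_min = 3.605 / √519 = 3.605 / 22.782 = 0.158.

d_min ≈ 0.16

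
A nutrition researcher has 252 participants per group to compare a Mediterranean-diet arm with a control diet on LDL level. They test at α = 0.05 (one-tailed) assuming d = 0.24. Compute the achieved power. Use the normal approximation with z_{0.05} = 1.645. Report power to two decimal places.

For two equal groups, power = Φ(d·√(n/2) − z_{α}).
d·√(n/2) = 0.24 × √(252/2) = 0.24 × 11.225 = 2.694.
z_β = 2.694 − 1.645 = 1.049.
Power = Φ(1.049) = 0.853.

power ≈ 0.85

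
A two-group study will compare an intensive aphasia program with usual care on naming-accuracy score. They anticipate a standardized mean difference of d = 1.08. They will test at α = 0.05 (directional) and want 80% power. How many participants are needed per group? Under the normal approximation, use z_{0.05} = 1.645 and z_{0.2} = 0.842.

For two independent groups with equal n: n = 2·((z_{α} + z_β) / d)².
z_{α} + z_β = 1.645 + 0.842 = 2.487.
n = 2 × (2.487 / 1.08)² = 2 × 2.303² = 2 × 5.30 = 10.6.
Round up to the next whole participant.

n = 11 per group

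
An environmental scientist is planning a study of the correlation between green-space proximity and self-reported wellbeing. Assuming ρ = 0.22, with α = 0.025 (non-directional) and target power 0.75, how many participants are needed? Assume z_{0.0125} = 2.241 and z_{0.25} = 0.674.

n = 173

Fisher's z: C = ½·ln((1+r)/(1−r)) = ½·ln(1.5641) = 0.2237.
n = ((z_{α/2} + z_β)/C)² + 3.
(2.241 + 0.674) / 0.2237 = 2.915 / 0.2237 = 13.031.
n = 13.031² + 3 = 169.80 + 3 = 172.8.
Round up.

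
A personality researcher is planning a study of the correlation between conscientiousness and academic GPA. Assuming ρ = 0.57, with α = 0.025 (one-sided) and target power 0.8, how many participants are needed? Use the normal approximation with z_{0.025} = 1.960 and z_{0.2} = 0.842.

n = 22

Fisher's z: C = ½·ln((1+r)/(1−r)) = ½·ln(3.6512) = 0.6475.
n = ((z_{α} + z_β)/C)² + 3.
(1.960 + 0.842) / 0.6475 = 2.802 / 0.6475 = 4.327.
n = 4.327² + 3 = 18.73 + 3 = 21.7.
Round up.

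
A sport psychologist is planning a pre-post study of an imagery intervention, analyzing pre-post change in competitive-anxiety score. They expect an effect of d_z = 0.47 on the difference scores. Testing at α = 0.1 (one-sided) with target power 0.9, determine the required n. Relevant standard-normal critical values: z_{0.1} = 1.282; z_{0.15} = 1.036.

For a paired (one-sample on differences) test: n = ((z_{α} + z_β) / d)².
z_{α} + z_β = 1.282 + 1.282 = 2.564.
n = (2.564 / 0.47)² = 5.455² = 29.76.
Round up.

n = 30 pairs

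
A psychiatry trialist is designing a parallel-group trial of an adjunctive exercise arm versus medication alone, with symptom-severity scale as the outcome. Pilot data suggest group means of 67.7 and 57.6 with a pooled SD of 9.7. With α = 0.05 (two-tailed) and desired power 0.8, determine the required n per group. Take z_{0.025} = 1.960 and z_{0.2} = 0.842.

n = 15 per group

Cohen's d = |M₁ − M₂| / SD_pooled = |67.7 − 57.6| / 9.7 = 10.1 / 9.7 = 1.041.
For two independent groups with equal n: n = 2·((z_{α/2} + z_β) / d)².
z_{α/2} + z_β = 1.960 + 0.842 = 2.802.
n = 2 × (2.802 / 1.041)² = 2 × 2.692² = 2 × 7.24 = 14.5.
Round up to the next whole participant.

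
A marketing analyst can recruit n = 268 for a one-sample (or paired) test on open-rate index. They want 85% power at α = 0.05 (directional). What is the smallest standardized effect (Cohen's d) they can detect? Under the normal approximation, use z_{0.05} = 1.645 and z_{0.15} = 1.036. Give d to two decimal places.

For a single sample (or paired design) of n = 268: d_min = (z_{α} + z_β)/√n.
z-sum = 1.645 + 1.036 = 2.681.
d_min = 2.681 / √268 = 2.681 / 16.371 = 0.164.

d_min ≈ 0.16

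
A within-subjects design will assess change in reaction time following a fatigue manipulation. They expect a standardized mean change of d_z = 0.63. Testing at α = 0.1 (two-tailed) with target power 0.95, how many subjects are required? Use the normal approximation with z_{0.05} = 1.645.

n = 28 pairs

For a paired (one-sample on differences) test: n = ((z_{α/2} + z_β) / d)².
z_{α/2} + z_β = 1.645 + 1.645 = 3.290.
n = (3.290 / 0.63)² = 5.222² = 27.27.
Round up.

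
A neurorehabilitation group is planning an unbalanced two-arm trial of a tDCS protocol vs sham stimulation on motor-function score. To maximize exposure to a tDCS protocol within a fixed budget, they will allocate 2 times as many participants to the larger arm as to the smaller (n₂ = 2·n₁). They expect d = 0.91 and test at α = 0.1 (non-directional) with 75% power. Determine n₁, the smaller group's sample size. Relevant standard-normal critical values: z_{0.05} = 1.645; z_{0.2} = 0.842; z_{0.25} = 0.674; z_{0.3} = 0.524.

With allocation ratio k = n₂/n₁ = 2, Var(x̄₁−x̄₂) = σ²(1/n₁ + 1/(k·n₁)) = σ²·(k+1)/(k·n₁).
So n₁ = (1 + 1/k)·((z_{α/2} + z_β)/d)² = 1.500 × (2.319/0.91)².
n₁ = 1.500 × 6.49 = 9.7.
Round up: n₁ = 10, giving n₂ = 2 × 10 = 20.

n₁ = 10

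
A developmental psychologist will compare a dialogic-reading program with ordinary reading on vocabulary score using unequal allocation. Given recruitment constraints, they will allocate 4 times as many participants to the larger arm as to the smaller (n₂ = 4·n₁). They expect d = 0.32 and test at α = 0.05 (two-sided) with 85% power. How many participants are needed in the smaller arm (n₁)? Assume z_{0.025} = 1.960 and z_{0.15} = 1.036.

With allocation ratio k = n₂/n₁ = 4, Var(x̄₁−x̄₂) = σ²(1/n₁ + 1/(k·n₁)) = σ²·(k+1)/(k·n₁).
So n₁ = (1 + 1/k)·((z_{α/2} + z_β)/d)² = 1.250 × (2.996/0.32)².
n₁ = 1.250 × 87.66 = 109.6.
Round up: n₁ = 110, giving n₂ = 4 × 110 = 440.

n₁ = 110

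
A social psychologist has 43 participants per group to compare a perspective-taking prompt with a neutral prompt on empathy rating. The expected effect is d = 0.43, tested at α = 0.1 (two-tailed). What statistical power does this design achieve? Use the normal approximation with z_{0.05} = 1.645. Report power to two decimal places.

For two equal groups, power = Φ(d·√(n/2) − z_{α/2}).
d·√(n/2) = 0.43 × √(43/2) = 0.43 × 4.637 = 1.994.
z_β = 1.994 − 1.645 = 0.349.
Power = Φ(0.349) = 0.636.

power ≈ 0.64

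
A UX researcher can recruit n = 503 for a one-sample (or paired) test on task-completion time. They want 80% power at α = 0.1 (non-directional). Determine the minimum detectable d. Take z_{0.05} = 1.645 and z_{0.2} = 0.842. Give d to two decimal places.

For a single sample (or paired design) of n = 503: d_min = (z_{α/2} + z_β)/√n.
z-sum = 1.645 + 0.842 = 2.487.
d_min = 2.487 / √503 = 2.487 / 22.428 = 0.111.

d_min ≈ 0.11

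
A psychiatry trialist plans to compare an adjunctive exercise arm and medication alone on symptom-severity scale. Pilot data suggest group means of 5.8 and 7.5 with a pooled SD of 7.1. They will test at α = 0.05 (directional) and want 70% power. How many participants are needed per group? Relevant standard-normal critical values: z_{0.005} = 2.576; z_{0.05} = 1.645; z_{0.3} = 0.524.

n = 165 per group

Cohen's d = |M₁ − M₂| / SD_pooled = |5.8 − 7.5| / 7.1 = 1.7 / 7.1 = 0.239.
For two independent groups with equal n: n = 2·((z_{α} + z_β) / d)².
z_{α} + z_β = 1.645 + 0.524 = 2.169.
n = 2 × (2.169 / 0.239)² = 2 × 9.075² = 2 × 82.36 = 164.7.
Round up to the next whole participant.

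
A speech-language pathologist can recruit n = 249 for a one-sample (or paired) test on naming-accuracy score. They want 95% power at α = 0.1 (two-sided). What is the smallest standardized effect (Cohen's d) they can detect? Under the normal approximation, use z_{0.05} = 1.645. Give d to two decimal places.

For a single sample (or paired design) of n = 249: d_min = (z_{α/2} + z_β)/√n.
z-sum = 1.645 + 1.645 = 3.290.
d_min = 3.290 / √249 = 3.290 / 15.780 = 0.208.

d_min ≈ 0.21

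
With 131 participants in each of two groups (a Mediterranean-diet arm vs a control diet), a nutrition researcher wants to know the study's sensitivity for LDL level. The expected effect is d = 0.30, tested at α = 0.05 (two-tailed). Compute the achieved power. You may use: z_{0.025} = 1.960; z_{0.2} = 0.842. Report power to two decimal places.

For two equal groups, power = Φ(d·√(n/2) − z_{α/2}).
d·√(n/2) = 0.30 × √(131/2) = 0.30 × 8.093 = 2.428.
z_β = 2.428 − 1.960 = 0.468.
Power = Φ(0.468) = 0.680.

power ≈ 0.68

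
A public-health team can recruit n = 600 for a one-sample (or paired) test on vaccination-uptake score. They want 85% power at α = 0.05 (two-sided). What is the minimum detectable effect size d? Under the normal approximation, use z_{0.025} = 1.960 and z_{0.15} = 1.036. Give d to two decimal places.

d_min ≈ 0.12

For a single sample (or paired design) of n = 600: d_min = (z_{α/2} + z_β)/√n.
z-sum = 1.960 + 1.036 = 2.996.
d_min = 2.996 / √600 = 2.996 / 24.495 = 0.122.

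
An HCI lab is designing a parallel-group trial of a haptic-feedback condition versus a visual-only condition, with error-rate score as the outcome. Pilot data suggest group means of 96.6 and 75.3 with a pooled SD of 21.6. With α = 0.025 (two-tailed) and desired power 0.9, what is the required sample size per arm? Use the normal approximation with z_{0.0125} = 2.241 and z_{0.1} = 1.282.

Cohen's d = |M₁ − M₂| / SD_pooled = |96.6 − 75.3| / 21.6 = 21.3 / 21.6 = 0.986.
For two independent groups with equal n: n = 2·((z_{α/2} + z_β) / d)².
z_{α/2} + z_β = 2.241 + 1.282 = 3.523.
n = 2 × (3.523 / 0.986)² = 2 × 3.573² = 2 × 12.77 = 25.5.
Round up to the next whole participant.

n = 26 per group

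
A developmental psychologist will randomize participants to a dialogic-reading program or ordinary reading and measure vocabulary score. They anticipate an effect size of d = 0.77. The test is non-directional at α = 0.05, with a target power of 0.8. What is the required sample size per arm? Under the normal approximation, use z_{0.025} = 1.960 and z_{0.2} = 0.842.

For two independent groups with equal n: n = 2·((z_{α/2} + z_β) / d)².
z_{α/2} + z_β = 1.960 + 0.842 = 2.802.
n = 2 × (2.802 / 0.77)² = 2 × 3.639² = 2 × 13.24 = 26.5.
Round up to the next whole participant.

n = 27 per group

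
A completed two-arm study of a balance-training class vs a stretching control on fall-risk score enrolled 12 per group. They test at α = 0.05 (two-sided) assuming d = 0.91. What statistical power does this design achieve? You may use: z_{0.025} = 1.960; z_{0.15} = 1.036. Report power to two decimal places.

power ≈ 0.61

For two equal groups, power = Φ(d·√(n/2) − z_{α/2}).
d·√(n/2) = 0.91 × √(12/2) = 0.91 × 2.449 = 2.229.
z_β = 2.229 − 1.960 = 0.269.
Power = Φ(0.269) = 0.606.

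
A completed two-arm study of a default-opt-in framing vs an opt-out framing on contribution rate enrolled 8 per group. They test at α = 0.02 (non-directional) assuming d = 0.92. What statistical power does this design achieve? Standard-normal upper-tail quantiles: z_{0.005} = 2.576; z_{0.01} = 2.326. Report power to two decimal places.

power ≈ 0.31

For two equal groups, power = Φ(d·√(n/2) − z_{α/2}).
d·√(n/2) = 0.92 × √(8/2) = 0.92 × 2.000 = 1.840.
z_β = 1.840 − 2.326 = -0.486.
Power = Φ(-0.486) = 0.313.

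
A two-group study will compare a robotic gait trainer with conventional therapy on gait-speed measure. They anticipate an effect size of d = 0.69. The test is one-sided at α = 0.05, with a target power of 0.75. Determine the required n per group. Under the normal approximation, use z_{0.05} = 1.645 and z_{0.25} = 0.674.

For two independent groups with equal n: n = 2·((z_{α} + z_β) / d)².
z_{α} + z_β = 1.645 + 0.674 = 2.319.
n = 2 × (2.319 / 0.69)² = 2 × 3.361² = 2 × 11.30 = 22.6.
Round up to the next whole participant.

n = 23 per group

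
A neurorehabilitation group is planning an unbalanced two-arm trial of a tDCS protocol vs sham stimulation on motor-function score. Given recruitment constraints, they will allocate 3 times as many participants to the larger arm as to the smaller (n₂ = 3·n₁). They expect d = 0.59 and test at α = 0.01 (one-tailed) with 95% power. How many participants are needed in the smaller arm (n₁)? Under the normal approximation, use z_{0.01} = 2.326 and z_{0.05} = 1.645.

With allocation ratio k = n₂/n₁ = 3, Var(x̄₁−x̄₂) = σ²(1/n₁ + 1/(k·n₁)) = σ²·(k+1)/(k·n₁).
So n₁ = (1 + 1/k)·((z_{α} + z_β)/d)² = 1.333 × (3.971/0.59)².
n₁ = 1.333 × 45.30 = 60.4.
Round up: n₁ = 61, giving n₂ = 3 × 61 = 183.

n₁ = 61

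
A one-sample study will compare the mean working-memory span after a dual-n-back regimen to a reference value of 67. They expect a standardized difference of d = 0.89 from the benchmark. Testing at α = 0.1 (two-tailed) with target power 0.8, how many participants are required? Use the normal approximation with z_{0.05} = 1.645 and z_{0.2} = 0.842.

n = 8

For a one-sample test: n = ((z_{α/2} + z_β) / d)².
z_{α/2} + z_β = 1.645 + 0.842 = 2.487.
n = (2.487 / 0.89)² = 2.794² = 7.81.
Round up.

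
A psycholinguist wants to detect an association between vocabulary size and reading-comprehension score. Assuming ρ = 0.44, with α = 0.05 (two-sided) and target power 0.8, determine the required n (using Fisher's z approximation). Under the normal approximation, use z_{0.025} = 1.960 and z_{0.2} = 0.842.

n = 39

Fisher's z: C = ½·ln((1+r)/(1−r)) = ½·ln(2.5714) = 0.4722.
n = ((z_{α/2} + z_β)/C)² + 3.
(1.960 + 0.842) / 0.4722 = 2.802 / 0.4722 = 5.934.
n = 5.934² + 3 = 35.21 + 3 = 38.2.
Round up.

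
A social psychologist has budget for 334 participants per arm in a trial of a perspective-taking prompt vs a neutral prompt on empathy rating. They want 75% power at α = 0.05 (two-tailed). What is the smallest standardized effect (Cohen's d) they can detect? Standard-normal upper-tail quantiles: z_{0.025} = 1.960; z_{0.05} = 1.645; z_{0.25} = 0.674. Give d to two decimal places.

For two independent groups of n = 334 each: d_min = (z_{α/2} + z_β)·√(2/n).
z-sum = 1.960 + 0.674 = 2.634.
d_min = 2.634 × √(2/334) = 2.634 × 0.0774 = 0.204.

d_min ≈ 0.20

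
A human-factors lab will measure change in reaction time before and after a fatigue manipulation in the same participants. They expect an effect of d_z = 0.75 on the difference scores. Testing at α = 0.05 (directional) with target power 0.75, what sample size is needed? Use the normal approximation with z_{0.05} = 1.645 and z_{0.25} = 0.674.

For a paired (one-sample on differences) test: n = ((z_{α} + z_β) / d)².
z_{α} + z_β = 1.645 + 0.674 = 2.319.
n = (2.319 / 0.75)² = 3.092² = 9.56.
Round up.

n = 10 pairs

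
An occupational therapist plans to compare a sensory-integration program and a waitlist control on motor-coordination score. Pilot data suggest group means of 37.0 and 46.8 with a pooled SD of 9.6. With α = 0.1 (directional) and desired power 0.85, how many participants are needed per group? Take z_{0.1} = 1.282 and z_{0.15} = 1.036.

n = 11 per group

Cohen's d = |M₁ − M₂| / SD_pooled = |37.0 − 46.8| / 9.6 = 9.8 / 9.6 = 1.021.
For two independent groups with equal n: n = 2·((z_{α} + z_β) / d)².
z_{α} + z_β = 1.282 + 1.036 = 2.318.
n = 2 × (2.318 / 1.021)² = 2 × 2.270² = 2 × 5.15 = 10.3.
Round up to the next whole participant.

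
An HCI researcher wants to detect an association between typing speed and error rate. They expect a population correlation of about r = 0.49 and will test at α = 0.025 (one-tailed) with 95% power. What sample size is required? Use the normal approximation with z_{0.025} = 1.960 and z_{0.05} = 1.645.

Fisher's z: C = ½·ln((1+r)/(1−r)) = ½·ln(2.9216) = 0.5361.
n = ((z_{α} + z_β)/C)² + 3.
(1.960 + 1.645) / 0.5361 = 3.605 / 0.5361 = 6.724.
n = 6.724² + 3 = 45.22 + 3 = 48.2.
Round up.

n = 49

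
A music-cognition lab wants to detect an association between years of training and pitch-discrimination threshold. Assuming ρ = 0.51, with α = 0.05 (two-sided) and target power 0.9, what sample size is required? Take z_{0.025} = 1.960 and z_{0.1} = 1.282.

n = 37

Fisher's z: C = ½·ln((1+r)/(1−r)) = ½·ln(3.0816) = 0.5627.
n = ((z_{α/2} + z_β)/C)² + 3.
(1.960 + 1.282) / 0.5627 = 3.242 / 0.5627 = 5.762.
n = 5.762² + 3 = 33.19 + 3 = 36.2.
Round up.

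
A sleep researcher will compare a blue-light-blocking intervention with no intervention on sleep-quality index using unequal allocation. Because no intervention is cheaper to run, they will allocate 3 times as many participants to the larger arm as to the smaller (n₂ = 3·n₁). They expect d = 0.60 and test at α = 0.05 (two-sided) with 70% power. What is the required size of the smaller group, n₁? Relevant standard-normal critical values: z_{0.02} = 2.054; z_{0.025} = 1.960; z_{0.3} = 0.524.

n₁ = 23

With allocation ratio k = n₂/n₁ = 3, Var(x̄₁−x̄₂) = σ²(1/n₁ + 1/(k·n₁)) = σ²·(k+1)/(k·n₁).
So n₁ = (1 + 1/k)·((z_{α/2} + z_β)/d)² = 1.333 × (2.484/0.60)².
n₁ = 1.333 × 17.14 = 22.9.
Round up: n₁ = 23, giving n₂ = 3 × 23 = 69.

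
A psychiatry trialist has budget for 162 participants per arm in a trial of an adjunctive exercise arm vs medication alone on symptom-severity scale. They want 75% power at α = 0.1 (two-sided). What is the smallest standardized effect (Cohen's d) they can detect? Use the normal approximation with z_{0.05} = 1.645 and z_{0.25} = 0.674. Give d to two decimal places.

d_min ≈ 0.26

For two independent groups of n = 162 each: d_min = (z_{α/2} + z_β)·√(2/n).
z-sum = 1.645 + 0.674 = 2.319.
d_min = 2.319 × √(2/162) = 2.319 × 0.1111 = 0.258.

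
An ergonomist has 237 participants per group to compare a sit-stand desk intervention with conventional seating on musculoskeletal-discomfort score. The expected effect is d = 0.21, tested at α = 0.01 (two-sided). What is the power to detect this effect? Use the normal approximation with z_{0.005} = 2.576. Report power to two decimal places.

For two equal groups, power = Φ(d·√(n/2) − z_{α/2}).
d·√(n/2) = 0.21 × √(237/2) = 0.21 × 10.886 = 2.286.
z_β = 2.286 − 2.576 = -0.290.
Power = Φ(-0.290) = 0.386.

power ≈ 0.39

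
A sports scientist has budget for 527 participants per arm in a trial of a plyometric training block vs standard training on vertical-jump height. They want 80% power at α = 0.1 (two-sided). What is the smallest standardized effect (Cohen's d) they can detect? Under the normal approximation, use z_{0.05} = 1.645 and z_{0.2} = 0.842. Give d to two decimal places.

For two independent groups of n = 527 each: d_min = (z_{α/2} + z_β)·√(2/n).
z-sum = 1.645 + 0.842 = 2.487.
d_min = 2.487 × √(2/527) = 2.487 × 0.0616 = 0.153.

d_min ≈ 0.15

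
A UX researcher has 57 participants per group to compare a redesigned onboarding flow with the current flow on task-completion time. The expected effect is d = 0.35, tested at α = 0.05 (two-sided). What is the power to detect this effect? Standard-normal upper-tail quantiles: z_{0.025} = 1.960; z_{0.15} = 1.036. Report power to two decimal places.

power ≈ 0.46

For two equal groups, power = Φ(d·√(n/2) − z_{α/2}).
d·√(n/2) = 0.35 × √(57/2) = 0.35 × 5.339 = 1.868.
z_β = 1.868 − 1.960 = -0.092.
Power = Φ(-0.092) = 0.464.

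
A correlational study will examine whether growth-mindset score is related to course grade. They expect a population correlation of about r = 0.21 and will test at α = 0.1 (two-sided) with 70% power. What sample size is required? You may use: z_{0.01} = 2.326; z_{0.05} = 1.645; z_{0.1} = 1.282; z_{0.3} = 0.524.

Fisher's z: C = ½·ln((1+r)/(1−r)) = ½·ln(1.5316) = 0.2132.
n = ((z_{α/2} + z_β)/C)² + 3.
(1.645 + 0.524) / 0.2132 = 2.169 / 0.2132 = 10.174.
n = 10.174² + 3 = 103.50 + 3 = 106.5.
Round up.

n = 107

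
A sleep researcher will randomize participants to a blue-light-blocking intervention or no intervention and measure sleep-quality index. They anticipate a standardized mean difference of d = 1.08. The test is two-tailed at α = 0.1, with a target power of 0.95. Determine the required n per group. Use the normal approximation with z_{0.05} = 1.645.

n = 19 per group

For two independent groups with equal n: n = 2·((z_{α/2} + z_β) / d)².
z_{α/2} + z_β = 1.645 + 1.645 = 3.290.
n = 2 × (3.290 / 1.08)² = 2 × 3.046² = 2 × 9.28 = 18.6.
Round up to the next whole participant.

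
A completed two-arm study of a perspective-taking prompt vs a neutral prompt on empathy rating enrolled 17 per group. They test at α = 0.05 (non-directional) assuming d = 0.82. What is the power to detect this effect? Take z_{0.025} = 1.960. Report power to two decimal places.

power ≈ 0.67

For two equal groups, power = Φ(d·√(n/2) − z_{α/2}).
d·√(n/2) = 0.82 × √(17/2) = 0.82 × 2.915 = 2.391.
z_β = 2.391 − 1.960 = 0.431.
Power = Φ(0.431) = 0.667.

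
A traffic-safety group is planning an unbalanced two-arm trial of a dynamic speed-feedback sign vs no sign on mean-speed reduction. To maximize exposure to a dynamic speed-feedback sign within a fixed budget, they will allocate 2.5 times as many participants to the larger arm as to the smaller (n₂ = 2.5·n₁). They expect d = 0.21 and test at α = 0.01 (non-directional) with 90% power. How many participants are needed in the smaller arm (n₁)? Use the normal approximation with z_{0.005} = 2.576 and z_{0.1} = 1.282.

With allocation ratio k = n₂/n₁ = 2.5, Var(x̄₁−x̄₂) = σ²(1/n₁ + 1/(k·n₁)) = σ²·(k+1)/(k·n₁).
So n₁ = (1 + 1/k)·((z_{α/2} + z_β)/d)² = 1.400 × (3.858/0.21)².
n₁ = 1.400 × 337.51 = 472.5.
Round up: n₁ = 473, giving n₂ = ⌈2.5 × 473⌉ = ⌈1182.5⌉ = 1183.

n₁ = 473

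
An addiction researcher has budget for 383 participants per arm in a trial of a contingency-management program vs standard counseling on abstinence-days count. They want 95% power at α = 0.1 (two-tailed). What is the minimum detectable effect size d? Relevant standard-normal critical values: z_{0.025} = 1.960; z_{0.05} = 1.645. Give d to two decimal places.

d_min ≈ 0.24

For two independent groups of n = 383 each: d_min = (z_{α/2} + z_β)·√(2/n).
z-sum = 1.645 + 1.645 = 3.290.
d_min = 3.290 × √(2/383) = 3.290 × 0.0723 = 0.238.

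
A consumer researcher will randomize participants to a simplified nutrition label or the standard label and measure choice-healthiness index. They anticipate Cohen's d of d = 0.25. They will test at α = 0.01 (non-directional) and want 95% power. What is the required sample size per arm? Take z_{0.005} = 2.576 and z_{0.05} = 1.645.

n = 571 per group

For two independent groups with equal n: n = 2·((z_{α/2} + z_β) / d)².
z_{α/2} + z_β = 2.576 + 1.645 = 4.221.
n = 2 × (4.221 / 0.25)² = 2 × 16.884² = 2 × 285.07 = 570.1.
Round up to the next whole participant.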